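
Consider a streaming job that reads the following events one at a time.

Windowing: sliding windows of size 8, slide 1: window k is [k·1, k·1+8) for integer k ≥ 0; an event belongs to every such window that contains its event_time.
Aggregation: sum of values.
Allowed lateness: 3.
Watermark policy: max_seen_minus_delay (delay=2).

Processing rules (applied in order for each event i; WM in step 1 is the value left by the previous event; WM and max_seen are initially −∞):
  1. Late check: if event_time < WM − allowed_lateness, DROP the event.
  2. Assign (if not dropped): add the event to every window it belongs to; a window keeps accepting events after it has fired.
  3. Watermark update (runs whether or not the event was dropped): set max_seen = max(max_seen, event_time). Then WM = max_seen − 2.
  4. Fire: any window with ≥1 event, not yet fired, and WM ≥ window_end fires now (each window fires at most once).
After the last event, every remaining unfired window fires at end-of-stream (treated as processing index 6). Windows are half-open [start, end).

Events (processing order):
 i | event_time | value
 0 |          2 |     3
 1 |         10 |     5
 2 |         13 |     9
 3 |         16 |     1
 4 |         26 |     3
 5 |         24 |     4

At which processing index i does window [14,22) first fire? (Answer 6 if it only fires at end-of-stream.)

i=0 t=2 v=3: → [2,10),[1,9),[0,8); WM=0
i=1 t=10 v=5: → [10,18),[9,17),[8,16),[7,15),[6,14),[5,13),[4,12),[3,11); WM=8; [0,8) fires=3
i=2 t=13 v=9: → [13,21),[12,20),[11,19),[10,18),[9,17),[8,16),[7,15),[6,14); WM=11; [1,9) fires=3 [2,10) fires=3 [3,11) fires=5
i=3 t=16 v=1: → [16,24),[15,23),[14,22),[13,21),[12,20),[11,19),[10,18),[9,17); WM=14; [4,12) fires=5 [5,13) fires=5 [6,14) fires=14
i=4 t=26 v=3: → [26,34),[25,33),[24,32),[23,31),[22,30),[21,29),[20,28),[19,27); WM=24; [7,15) fires=14 [8,16) fires=14 [9,17) fires=15 [10,18) fires=15 [11,19) fires=10 [12,20) fires=10 [13,21) fires=10 [14,22) fires=1 [15,23) fires=1 [16,24) fires=1
i=5 t=24 v=4: → [24,32),[23,31),[22,30),[21,29),[20,28),[19,27),[18,26),[17,25); WM=24

4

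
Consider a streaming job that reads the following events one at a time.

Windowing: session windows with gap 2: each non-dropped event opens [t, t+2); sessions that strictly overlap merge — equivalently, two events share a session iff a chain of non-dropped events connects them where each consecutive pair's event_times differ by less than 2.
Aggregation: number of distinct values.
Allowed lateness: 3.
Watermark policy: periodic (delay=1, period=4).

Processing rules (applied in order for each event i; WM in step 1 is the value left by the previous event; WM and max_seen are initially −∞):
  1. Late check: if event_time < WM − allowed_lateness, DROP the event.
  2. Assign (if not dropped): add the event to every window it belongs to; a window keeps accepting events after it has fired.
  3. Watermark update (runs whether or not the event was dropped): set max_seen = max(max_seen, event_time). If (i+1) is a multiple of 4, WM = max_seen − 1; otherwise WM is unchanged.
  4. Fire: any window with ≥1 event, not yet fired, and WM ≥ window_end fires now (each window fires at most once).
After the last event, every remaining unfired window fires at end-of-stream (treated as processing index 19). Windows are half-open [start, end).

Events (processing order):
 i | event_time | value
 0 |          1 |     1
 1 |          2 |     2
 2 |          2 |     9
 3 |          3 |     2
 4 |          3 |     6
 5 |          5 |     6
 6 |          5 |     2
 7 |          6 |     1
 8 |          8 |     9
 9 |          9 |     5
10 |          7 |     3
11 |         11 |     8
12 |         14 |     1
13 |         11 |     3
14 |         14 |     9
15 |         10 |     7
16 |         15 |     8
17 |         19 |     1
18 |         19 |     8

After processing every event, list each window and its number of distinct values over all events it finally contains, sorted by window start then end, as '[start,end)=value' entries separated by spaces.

[1,5)=4 [5,13)=8 [14,17)=3 [19,21)=2

i=0 t=1 v=1: → [1,3); WM=−∞
i=1 t=2 v=2: → [1,4); WM=−∞
i=2 t=2 v=9: → [1,4); WM=−∞
i=3 t=3 v=2: → [1,5); WM=2
i=4 t=3 v=6: → [1,5); WM=2
i=5 t=5 v=6: → [5,7); WM=2
i=6 t=5 v=2: → [5,7); WM=2
i=7 t=6 v=1: → [5,8); WM=5
i=8 t=8 v=9: → [8,10); WM=5
i=9 t=9 v=5: → [8,11); WM=5
i=10 t=7 v=3: → [5,11); WM=5
i=11 t=11 v=8: → [11,13); WM=10
i=12 t=14 v=1: → [14,16); WM=10
i=13 t=11 v=3: → [11,13); WM=10
i=14 t=14 v=9: → [14,16); WM=10
i=15 t=10 v=7: → [5,13); WM=13
i=16 t=15 v=8: → [14,17); WM=13
i=17 t=19 v=1: → [19,21); WM=13
i=18 t=19 v=8: → [19,21); WM=13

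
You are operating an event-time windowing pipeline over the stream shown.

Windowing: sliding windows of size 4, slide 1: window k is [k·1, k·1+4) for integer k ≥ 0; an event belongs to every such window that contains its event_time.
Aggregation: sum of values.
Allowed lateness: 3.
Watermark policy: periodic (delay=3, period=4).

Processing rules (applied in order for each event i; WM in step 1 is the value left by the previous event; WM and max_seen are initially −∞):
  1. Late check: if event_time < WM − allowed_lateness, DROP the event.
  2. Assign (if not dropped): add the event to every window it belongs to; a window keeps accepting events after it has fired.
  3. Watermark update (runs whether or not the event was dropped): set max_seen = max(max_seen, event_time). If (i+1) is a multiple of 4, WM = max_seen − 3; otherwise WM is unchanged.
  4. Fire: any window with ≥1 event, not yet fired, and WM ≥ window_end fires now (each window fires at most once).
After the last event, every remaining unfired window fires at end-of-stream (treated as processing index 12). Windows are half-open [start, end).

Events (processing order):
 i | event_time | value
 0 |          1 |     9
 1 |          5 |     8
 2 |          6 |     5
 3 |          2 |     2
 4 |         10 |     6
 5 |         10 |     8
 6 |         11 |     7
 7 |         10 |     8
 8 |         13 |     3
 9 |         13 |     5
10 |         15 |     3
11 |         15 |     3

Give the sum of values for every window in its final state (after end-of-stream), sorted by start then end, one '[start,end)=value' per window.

i=0 t=1 v=9: → [1,5),[0,4); WM=−∞
i=1 t=5 v=8: → [5,9),[4,8),[3,7),[2,6); WM=−∞
i=2 t=6 v=5: → [6,10),[5,9),[4,8),[3,7); WM=−∞
i=3 t=2 v=2: → [2,6),[1,5),[0,4); WM=3
i=4 t=10 v=6: → [10,14),[9,13),[8,12),[7,11); WM=3
i=5 t=10 v=8: → [10,14),[9,13),[8,12),[7,11); WM=3
i=6 t=11 v=7: → [11,15),[10,14),[9,13),[8,12); WM=3
i=7 t=10 v=8: → [10,14),[9,13),[8,12),[7,11); WM=8; [0,4) fires=11 [1,5) fires=11 [2,6) fires=10 [3,7) fires=13 [4,8) fires=13
i=8 t=13 v=3: → [13,17),[12,16),[11,15),[10,14); WM=8
i=9 t=13 v=5: → [13,17),[12,16),[11,15),[10,14); WM=8
i=10 t=15 v=3: → [15,19),[14,18),[13,17),[12,16); WM=8
i=11 t=15 v=3: → [15,19),[14,18),[13,17),[12,16); WM=12; [5,9) fires=13 [6,10) fires=5 [7,11) fires=22 [8,12) fires=29

[0,4)=11 [1,5)=11 [2,6)=10 [3,7)=13 [4,8)=13 [5,9)=13 [6,10)=5 [7,11)=22 [8,12)=29 [9,13)=29 [10,14)=37 [11,15)=15 [12,16)=14 [13,17)=14 [14,18)=6 [15,19)=6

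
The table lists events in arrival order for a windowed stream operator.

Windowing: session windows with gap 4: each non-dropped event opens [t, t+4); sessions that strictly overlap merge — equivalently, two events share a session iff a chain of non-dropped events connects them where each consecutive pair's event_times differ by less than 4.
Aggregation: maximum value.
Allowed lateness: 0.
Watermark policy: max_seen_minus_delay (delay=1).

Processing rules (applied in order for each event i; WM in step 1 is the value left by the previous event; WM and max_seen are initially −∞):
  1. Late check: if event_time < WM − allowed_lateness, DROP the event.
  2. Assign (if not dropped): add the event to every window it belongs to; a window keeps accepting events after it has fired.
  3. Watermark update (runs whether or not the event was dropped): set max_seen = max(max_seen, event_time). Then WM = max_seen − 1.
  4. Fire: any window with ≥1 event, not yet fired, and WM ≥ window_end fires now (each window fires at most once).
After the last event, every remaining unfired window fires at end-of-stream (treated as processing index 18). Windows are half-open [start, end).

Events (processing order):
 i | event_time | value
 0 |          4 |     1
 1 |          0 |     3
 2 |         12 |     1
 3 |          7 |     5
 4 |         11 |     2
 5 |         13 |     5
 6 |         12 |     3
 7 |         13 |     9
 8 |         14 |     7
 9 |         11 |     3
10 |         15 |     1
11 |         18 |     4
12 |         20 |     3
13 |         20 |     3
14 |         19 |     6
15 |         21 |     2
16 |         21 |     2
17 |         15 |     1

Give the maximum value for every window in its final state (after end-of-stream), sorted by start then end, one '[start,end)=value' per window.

[4,8)=1 [11,25)=9

i=0 t=4 v=1: → [4,8); WM=3
i=1 t=0 v=3: DROP (t<3-0); WM=3
i=2 t=12 v=1: → [12,16); WM=11
i=3 t=7 v=5: DROP (t<11-0); WM=11
i=4 t=11 v=2: → [11,16); WM=11
i=5 t=13 v=5: → [11,17); WM=12
i=6 t=12 v=3: → [11,17); WM=12
i=7 t=13 v=9: → [11,17); WM=12
i=8 t=14 v=7: → [11,18); WM=13
i=9 t=11 v=3: DROP (t<13-0); WM=13
i=10 t=15 v=1: → [11,19); WM=14
i=11 t=18 v=4: → [11,22); WM=17
i=12 t=20 v=3: → [11,24); WM=19
i=13 t=20 v=3: → [11,24); WM=19
i=14 t=19 v=6: → [11,24); WM=19
i=15 t=21 v=2: → [11,25); WM=20
i=16 t=21 v=2: → [11,25); WM=20
i=17 t=15 v=1: DROP (t<20-0); WM=20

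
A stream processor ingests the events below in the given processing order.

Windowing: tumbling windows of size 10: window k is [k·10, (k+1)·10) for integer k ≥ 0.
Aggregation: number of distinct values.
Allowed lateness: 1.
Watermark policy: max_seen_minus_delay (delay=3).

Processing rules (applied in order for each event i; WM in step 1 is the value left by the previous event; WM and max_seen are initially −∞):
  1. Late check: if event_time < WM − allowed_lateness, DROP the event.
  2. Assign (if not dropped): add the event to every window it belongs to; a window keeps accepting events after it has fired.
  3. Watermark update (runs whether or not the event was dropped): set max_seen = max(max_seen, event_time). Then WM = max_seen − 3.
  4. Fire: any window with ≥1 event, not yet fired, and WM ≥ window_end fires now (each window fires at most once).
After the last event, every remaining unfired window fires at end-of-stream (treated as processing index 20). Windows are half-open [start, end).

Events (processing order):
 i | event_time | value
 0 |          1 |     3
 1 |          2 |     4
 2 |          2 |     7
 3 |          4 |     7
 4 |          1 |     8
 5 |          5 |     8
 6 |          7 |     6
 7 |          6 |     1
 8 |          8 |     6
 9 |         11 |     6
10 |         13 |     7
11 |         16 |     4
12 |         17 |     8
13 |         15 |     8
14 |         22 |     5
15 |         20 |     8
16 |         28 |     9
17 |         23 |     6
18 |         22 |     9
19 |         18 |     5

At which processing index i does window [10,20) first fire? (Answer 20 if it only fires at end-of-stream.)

i=0 t=1 v=3: → [0,10); WM=-2
i=1 t=2 v=4: → [0,10); WM=-1
i=2 t=2 v=7: → [0,10); WM=-1
i=3 t=4 v=7: → [0,10); WM=1
i=4 t=1 v=8: → [0,10); WM=1
i=5 t=5 v=8: → [0,10); WM=2
i=6 t=7 v=6: → [0,10); WM=4
i=7 t=6 v=1: → [0,10); WM=4
i=8 t=8 v=6: → [0,10); WM=5
i=9 t=11 v=6: → [10,20); WM=8
i=10 t=13 v=7: → [10,20); WM=10; [0,10) fires=6
i=11 t=16 v=4: → [10,20); WM=13
i=12 t=17 v=8: → [10,20); WM=14
i=13 t=15 v=8: → [10,20); WM=14
i=14 t=22 v=5: → [20,30); WM=19
i=15 t=20 v=8: → [20,30); WM=19
i=16 t=28 v=9: → [20,30); WM=25; [10,20) fires=4
i=17 t=23 v=6: DROP (t<25-1); WM=25
i=18 t=22 v=9: DROP (t<25-1); WM=25
i=19 t=18 v=5: DROP (t<25-1); WM=25

16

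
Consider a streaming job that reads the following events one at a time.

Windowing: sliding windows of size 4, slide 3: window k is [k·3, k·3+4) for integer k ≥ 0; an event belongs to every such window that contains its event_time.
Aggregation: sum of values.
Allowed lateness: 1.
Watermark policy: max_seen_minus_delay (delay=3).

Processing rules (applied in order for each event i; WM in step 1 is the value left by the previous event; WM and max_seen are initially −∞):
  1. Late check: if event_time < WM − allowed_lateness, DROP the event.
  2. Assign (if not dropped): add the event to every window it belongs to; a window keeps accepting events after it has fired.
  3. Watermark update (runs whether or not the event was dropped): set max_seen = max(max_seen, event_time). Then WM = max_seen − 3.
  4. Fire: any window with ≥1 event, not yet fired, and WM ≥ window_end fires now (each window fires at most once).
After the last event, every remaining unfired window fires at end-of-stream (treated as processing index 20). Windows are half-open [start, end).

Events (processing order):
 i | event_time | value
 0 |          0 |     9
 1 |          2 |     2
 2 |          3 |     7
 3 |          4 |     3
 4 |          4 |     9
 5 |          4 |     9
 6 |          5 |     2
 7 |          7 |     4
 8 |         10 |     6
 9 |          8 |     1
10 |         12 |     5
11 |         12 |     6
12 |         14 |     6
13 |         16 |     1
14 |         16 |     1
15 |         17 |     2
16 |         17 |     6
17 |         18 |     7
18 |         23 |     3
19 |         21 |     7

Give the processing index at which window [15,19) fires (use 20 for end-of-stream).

i=0 t=0 v=9: → [0,4); WM=-3
i=1 t=2 v=2: → [0,4); WM=-1
i=2 t=3 v=7: → [3,7),[0,4); WM=0
i=3 t=4 v=3: → [3,7); WM=1
i=4 t=4 v=9: → [3,7); WM=1
i=5 t=4 v=9: → [3,7); WM=1
i=6 t=5 v=2: → [3,7); WM=2
i=7 t=7 v=4: → [6,10); WM=4; [0,4) fires=18
i=8 t=10 v=6: → [9,13); WM=7; [3,7) fires=30
i=9 t=8 v=1: → [6,10); WM=7
i=10 t=12 v=5: → [12,16),[9,13); WM=9
i=11 t=12 v=6: → [12,16),[9,13); WM=9
i=12 t=14 v=6: → [12,16); WM=11; [6,10) fires=5
i=13 t=16 v=1: → [15,19); WM=13; [9,13) fires=17
i=14 t=16 v=1: → [15,19); WM=13
i=15 t=17 v=2: → [15,19); WM=14
i=16 t=17 v=6: → [15,19); WM=14
i=17 t=18 v=7: → [18,22),[15,19); WM=15
i=18 t=23 v=3: → [21,25); WM=20; [12,16) fires=17 [15,19) fires=17
i=19 t=21 v=7: → [21,25),[18,22); WM=20

18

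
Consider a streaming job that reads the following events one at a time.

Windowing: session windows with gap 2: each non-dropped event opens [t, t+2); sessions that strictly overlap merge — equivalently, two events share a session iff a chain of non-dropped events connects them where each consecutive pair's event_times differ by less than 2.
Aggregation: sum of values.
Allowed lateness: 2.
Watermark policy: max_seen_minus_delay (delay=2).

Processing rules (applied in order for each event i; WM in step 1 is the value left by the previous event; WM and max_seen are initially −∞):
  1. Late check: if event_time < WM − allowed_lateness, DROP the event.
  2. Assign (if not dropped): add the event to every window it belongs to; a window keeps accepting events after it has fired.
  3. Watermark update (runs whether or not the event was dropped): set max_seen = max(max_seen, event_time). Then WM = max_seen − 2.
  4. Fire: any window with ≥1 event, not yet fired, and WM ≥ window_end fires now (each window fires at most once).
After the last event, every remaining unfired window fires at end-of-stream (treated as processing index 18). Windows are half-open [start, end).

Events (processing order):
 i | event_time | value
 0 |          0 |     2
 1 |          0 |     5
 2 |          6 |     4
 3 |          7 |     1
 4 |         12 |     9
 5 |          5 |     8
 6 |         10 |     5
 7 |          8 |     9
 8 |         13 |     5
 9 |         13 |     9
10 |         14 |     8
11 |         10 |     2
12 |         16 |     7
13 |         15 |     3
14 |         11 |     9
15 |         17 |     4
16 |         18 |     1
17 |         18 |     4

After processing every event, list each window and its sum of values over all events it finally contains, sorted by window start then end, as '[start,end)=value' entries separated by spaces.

i=0 t=0 v=2: → [0,2); WM=-2
i=1 t=0 v=5: → [0,2); WM=-2
i=2 t=6 v=4: → [6,8); WM=4
i=3 t=7 v=1: → [6,9); WM=5
i=4 t=12 v=9: → [12,14); WM=10
i=5 t=5 v=8: DROP (t<10-2); WM=10
i=6 t=10 v=5: → [10,12); WM=10
i=7 t=8 v=9: → [6,10); WM=10
i=8 t=13 v=5: → [12,15); WM=11
i=9 t=13 v=9: → [12,15); WM=11
i=10 t=14 v=8: → [12,16); WM=12
i=11 t=10 v=2: → [10,12); WM=12
i=12 t=16 v=7: → [16,18); WM=14
i=13 t=15 v=3: → [12,18); WM=14
i=14 t=11 v=9: DROP (t<14-2); WM=14
i=15 t=17 v=4: → [12,19); WM=15
i=16 t=18 v=1: → [12,20); WM=16
i=17 t=18 v=4: → [12,20); WM=16

[0,2)=7 [6,10)=14 [10,12)=7 [12,20)=50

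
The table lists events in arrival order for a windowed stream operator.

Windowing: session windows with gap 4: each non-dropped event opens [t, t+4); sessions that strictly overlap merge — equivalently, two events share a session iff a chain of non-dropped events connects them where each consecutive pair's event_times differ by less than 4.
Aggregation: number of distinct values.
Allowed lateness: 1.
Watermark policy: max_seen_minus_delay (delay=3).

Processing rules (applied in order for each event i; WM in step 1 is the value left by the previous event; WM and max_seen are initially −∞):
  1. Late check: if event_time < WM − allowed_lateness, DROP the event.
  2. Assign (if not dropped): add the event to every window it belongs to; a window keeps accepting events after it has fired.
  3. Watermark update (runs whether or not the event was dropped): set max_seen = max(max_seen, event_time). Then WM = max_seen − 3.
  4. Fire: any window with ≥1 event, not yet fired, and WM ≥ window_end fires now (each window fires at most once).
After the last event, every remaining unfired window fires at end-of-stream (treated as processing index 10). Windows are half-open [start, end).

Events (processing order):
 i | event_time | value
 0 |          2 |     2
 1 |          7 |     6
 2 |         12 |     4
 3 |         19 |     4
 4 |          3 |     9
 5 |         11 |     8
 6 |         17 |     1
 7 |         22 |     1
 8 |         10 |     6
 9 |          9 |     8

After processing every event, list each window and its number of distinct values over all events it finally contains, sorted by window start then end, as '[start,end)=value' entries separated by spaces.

[2,6)=1 [7,11)=1 [12,16)=1 [17,26)=2

i=0 t=2 v=2: → [2,6); WM=-1
i=1 t=7 v=6: → [7,11); WM=4
i=2 t=12 v=4: → [12,16); WM=9
i=3 t=19 v=4: → [19,23); WM=16
i=4 t=3 v=9: DROP (t<16-1); WM=16
i=5 t=11 v=8: DROP (t<16-1); WM=16
i=6 t=17 v=1: → [17,23); WM=16
i=7 t=22 v=1: → [17,26); WM=19
i=8 t=10 v=6: DROP (t<19-1); WM=19
i=9 t=9 v=8: DROP (t<19-1); WM=19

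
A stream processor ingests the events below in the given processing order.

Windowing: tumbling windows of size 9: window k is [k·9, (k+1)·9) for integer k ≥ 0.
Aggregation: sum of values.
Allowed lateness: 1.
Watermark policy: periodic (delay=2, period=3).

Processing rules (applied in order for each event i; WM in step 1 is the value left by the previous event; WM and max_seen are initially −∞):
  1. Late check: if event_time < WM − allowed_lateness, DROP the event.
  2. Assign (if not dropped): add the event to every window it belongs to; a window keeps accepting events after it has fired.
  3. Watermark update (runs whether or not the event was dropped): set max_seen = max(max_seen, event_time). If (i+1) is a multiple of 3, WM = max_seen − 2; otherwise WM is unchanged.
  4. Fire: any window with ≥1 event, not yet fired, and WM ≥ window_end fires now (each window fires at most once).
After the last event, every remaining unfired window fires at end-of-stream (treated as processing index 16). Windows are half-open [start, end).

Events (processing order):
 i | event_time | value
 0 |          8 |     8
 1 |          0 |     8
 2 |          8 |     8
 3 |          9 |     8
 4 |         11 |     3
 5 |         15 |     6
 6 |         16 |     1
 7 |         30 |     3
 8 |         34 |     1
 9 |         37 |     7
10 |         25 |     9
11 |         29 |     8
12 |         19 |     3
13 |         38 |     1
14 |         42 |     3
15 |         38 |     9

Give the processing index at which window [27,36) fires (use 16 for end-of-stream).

i=0 t=8 v=8: → [0,9); WM=−∞
i=1 t=0 v=8: → [0,9); WM=−∞
i=2 t=8 v=8: → [0,9); WM=6
i=3 t=9 v=8: → [9,18); WM=6
i=4 t=11 v=3: → [9,18); WM=6
i=5 t=15 v=6: → [9,18); WM=13; [0,9) fires=24
i=6 t=16 v=1: → [9,18); WM=13
i=7 t=30 v=3: → [27,36); WM=13
i=8 t=34 v=1: → [27,36); WM=32; [9,18) fires=18
i=9 t=37 v=7: → [36,45); WM=32
i=10 t=25 v=9: DROP (t<32-1); WM=32
i=11 t=29 v=8: DROP (t<32-1); WM=35
i=12 t=19 v=3: DROP (t<35-1); WM=35
i=13 t=38 v=1: → [36,45); WM=35
i=14 t=42 v=3: → [36,45); WM=40; [27,36) fires=4
i=15 t=38 v=9: DROP (t<40-1); WM=40

14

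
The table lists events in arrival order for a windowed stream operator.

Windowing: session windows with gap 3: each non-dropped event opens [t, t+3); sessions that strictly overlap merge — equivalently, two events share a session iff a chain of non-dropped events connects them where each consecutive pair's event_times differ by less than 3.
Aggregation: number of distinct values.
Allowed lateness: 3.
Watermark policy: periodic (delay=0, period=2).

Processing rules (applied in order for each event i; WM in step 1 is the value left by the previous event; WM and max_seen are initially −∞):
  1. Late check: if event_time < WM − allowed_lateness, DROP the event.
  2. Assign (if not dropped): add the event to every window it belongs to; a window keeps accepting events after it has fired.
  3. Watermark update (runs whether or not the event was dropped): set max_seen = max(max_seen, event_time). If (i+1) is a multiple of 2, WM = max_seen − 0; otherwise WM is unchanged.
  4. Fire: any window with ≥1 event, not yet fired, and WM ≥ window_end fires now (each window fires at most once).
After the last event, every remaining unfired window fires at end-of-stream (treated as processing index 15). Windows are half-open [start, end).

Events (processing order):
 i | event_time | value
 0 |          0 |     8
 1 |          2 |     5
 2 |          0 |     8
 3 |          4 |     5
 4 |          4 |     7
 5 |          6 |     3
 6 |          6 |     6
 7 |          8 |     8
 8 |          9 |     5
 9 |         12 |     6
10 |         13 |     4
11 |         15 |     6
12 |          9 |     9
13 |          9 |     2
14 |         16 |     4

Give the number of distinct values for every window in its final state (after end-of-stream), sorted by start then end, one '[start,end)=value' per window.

i=0 t=0 v=8: → [0,3); WM=−∞
i=1 t=2 v=5: → [0,5); WM=2
i=2 t=0 v=8: → [0,5); WM=2
i=3 t=4 v=5: → [0,7); WM=4
i=4 t=4 v=7: → [0,7); WM=4
i=5 t=6 v=3: → [0,9); WM=6
i=6 t=6 v=6: → [0,9); WM=6
i=7 t=8 v=8: → [0,11); WM=8
i=8 t=9 v=5: → [0,12); WM=8
i=9 t=12 v=6: → [12,15); WM=12
i=10 t=13 v=4: → [12,16); WM=12
i=11 t=15 v=6: → [12,18); WM=15
i=12 t=9 v=9: DROP (t<15-3); WM=15
i=13 t=9 v=2: DROP (t<15-3); WM=15
i=14 t=16 v=4: → [12,19); WM=15

[0,12)=5 [12,19)=2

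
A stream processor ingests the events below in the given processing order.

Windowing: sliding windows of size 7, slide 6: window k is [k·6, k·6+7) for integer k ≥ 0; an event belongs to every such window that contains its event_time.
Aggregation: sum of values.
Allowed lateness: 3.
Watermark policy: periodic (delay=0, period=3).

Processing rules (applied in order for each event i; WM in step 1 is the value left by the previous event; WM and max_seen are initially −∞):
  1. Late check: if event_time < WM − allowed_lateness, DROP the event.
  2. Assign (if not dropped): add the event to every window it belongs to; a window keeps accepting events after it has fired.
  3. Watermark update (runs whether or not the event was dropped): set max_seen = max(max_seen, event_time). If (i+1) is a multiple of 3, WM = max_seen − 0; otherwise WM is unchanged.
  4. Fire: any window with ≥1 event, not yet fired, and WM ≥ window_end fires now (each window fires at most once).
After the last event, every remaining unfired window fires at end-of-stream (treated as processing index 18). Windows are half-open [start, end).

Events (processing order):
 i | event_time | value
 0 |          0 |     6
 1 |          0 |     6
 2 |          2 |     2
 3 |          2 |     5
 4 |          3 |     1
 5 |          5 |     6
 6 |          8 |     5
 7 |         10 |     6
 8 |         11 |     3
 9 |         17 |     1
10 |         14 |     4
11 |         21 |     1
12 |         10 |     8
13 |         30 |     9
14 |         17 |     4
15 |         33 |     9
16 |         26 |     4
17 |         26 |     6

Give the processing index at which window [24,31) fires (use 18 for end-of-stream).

17

i=0 t=0 v=6: → [0,7); WM=−∞
i=1 t=0 v=6: → [0,7); WM=−∞
i=2 t=2 v=2: → [0,7); WM=2
i=3 t=2 v=5: → [0,7); WM=2
i=4 t=3 v=1: → [0,7); WM=2
i=5 t=5 v=6: → [0,7); WM=5
i=6 t=8 v=5: → [6,13); WM=5
i=7 t=10 v=6: → [6,13); WM=5
i=8 t=11 v=3: → [6,13); WM=11; [0,7) fires=26
i=9 t=17 v=1: → [12,19); WM=11
i=10 t=14 v=4: → [12,19); WM=11
i=11 t=21 v=1: → [18,25); WM=21; [6,13) fires=14 [12,19) fires=5
i=12 t=10 v=8: DROP (t<21-3); WM=21
i=13 t=30 v=9: → [30,37),[24,31); WM=21
i=14 t=17 v=4: DROP (t<21-3); WM=30; [18,25) fires=1
i=15 t=33 v=9: → [30,37); WM=30
i=16 t=26 v=4: DROP (t<30-3); WM=30
i=17 t=26 v=6: DROP (t<30-3); WM=33; [24,31) fires=9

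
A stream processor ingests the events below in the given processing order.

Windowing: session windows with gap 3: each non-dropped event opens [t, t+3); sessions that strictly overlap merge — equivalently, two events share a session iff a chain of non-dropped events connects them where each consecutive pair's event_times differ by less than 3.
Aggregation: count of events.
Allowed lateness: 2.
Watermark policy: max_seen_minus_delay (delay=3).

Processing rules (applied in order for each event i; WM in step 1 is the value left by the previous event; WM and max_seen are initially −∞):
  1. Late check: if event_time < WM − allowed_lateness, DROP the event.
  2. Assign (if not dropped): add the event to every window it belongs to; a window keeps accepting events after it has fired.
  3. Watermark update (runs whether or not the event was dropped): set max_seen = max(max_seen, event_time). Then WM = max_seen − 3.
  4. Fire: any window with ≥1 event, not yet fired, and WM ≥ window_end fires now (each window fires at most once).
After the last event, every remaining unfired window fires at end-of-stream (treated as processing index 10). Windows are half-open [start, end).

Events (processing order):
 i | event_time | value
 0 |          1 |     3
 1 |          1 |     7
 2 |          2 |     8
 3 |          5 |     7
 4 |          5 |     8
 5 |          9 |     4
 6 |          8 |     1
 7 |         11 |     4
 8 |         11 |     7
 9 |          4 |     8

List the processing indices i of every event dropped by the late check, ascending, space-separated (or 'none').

9

i=0 t=1 v=3: → [1,4); WM=-2
i=1 t=1 v=7: → [1,4); WM=-2
i=2 t=2 v=8: → [1,5); WM=-1
i=3 t=5 v=7: → [5,8); WM=2
i=4 t=5 v=8: → [5,8); WM=2
i=5 t=9 v=4: → [9,12); WM=6
i=6 t=8 v=1: → [8,12); WM=6
i=7 t=11 v=4: → [8,14); WM=8
i=8 t=11 v=7: → [8,14); WM=8
i=9 t=4 v=8: DROP (t<8-2); WM=8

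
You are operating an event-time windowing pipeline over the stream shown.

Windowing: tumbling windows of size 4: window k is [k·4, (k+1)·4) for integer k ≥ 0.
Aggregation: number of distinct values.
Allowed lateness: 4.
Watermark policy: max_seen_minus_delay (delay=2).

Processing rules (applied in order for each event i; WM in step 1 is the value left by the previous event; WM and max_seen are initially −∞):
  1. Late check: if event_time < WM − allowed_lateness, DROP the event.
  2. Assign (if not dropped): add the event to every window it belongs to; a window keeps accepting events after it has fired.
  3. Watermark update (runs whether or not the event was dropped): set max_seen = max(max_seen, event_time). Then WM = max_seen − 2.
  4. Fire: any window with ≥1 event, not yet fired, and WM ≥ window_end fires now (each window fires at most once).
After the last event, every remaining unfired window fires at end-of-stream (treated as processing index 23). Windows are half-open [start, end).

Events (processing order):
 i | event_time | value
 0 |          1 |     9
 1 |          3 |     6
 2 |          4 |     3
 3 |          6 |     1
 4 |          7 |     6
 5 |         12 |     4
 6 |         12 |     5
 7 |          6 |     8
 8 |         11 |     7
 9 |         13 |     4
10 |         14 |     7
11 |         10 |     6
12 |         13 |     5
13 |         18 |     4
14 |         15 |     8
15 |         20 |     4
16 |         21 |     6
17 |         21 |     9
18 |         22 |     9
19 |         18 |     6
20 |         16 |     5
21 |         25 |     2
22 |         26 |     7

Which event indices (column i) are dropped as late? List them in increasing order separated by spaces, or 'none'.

i=0 t=1 v=9: → [0,4); WM=-1
i=1 t=3 v=6: → [0,4); WM=1
i=2 t=4 v=3: → [4,8); WM=2
i=3 t=6 v=1: → [4,8); WM=4; [0,4) fires=2
i=4 t=7 v=6: → [4,8); WM=5
i=5 t=12 v=4: → [12,16); WM=10; [4,8) fires=3
i=6 t=12 v=5: → [12,16); WM=10
i=7 t=6 v=8: → [4,8); WM=10
i=8 t=11 v=7: → [8,12); WM=10
i=9 t=13 v=4: → [12,16); WM=11
i=10 t=14 v=7: → [12,16); WM=12; [8,12) fires=1
i=11 t=10 v=6: → [8,12); WM=12
i=12 t=13 v=5: → [12,16); WM=12
i=13 t=18 v=4: → [16,20); WM=16; [12,16) fires=3
i=14 t=15 v=8: → [12,16); WM=16
i=15 t=20 v=4: → [20,24); WM=18
i=16 t=21 v=6: → [20,24); WM=19
i=17 t=21 v=9: → [20,24); WM=19
i=18 t=22 v=9: → [20,24); WM=20; [16,20) fires=1
i=19 t=18 v=6: → [16,20); WM=20
i=20 t=16 v=5: → [16,20); WM=20
i=21 t=25 v=2: → [24,28); WM=23
i=22 t=26 v=7: → [24,28); WM=24; [20,24) fires=3

none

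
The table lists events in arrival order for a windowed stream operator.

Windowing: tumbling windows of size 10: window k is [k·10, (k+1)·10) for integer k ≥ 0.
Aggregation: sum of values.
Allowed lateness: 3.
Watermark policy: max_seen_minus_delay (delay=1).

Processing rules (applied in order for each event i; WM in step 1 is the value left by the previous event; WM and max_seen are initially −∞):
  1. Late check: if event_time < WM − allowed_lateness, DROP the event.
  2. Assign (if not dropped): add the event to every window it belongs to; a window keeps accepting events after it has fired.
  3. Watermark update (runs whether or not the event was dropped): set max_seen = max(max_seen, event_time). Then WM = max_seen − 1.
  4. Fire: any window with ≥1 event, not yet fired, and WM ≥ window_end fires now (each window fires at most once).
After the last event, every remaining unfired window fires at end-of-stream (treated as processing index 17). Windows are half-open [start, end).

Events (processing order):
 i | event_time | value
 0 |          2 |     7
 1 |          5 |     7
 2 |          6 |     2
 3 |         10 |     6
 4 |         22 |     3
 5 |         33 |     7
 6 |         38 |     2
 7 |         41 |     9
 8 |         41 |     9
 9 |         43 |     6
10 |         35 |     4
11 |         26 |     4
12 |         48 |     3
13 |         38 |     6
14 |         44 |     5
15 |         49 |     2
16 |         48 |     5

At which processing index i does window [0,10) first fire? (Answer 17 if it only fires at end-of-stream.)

4

i=0 t=2 v=7: → [0,10); WM=1
i=1 t=5 v=7: → [0,10); WM=4
i=2 t=6 v=2: → [0,10); WM=5
i=3 t=10 v=6: → [10,20); WM=9
i=4 t=22 v=3: → [20,30); WM=21; [0,10) fires=16 [10,20) fires=6
i=5 t=33 v=7: → [30,40); WM=32; [20,30) fires=3
i=6 t=38 v=2: → [30,40); WM=37
i=7 t=41 v=9: → [40,50); WM=40; [30,40) fires=9
i=8 t=41 v=9: → [40,50); WM=40
i=9 t=43 v=6: → [40,50); WM=42
i=10 t=35 v=4: DROP (t<42-3); WM=42
i=11 t=26 v=4: DROP (t<42-3); WM=42
i=12 t=48 v=3: → [40,50); WM=47
i=13 t=38 v=6: DROP (t<47-3); WM=47
i=14 t=44 v=5: → [40,50); WM=47
i=15 t=49 v=2: → [40,50); WM=48
i=16 t=48 v=5: → [40,50); WM=48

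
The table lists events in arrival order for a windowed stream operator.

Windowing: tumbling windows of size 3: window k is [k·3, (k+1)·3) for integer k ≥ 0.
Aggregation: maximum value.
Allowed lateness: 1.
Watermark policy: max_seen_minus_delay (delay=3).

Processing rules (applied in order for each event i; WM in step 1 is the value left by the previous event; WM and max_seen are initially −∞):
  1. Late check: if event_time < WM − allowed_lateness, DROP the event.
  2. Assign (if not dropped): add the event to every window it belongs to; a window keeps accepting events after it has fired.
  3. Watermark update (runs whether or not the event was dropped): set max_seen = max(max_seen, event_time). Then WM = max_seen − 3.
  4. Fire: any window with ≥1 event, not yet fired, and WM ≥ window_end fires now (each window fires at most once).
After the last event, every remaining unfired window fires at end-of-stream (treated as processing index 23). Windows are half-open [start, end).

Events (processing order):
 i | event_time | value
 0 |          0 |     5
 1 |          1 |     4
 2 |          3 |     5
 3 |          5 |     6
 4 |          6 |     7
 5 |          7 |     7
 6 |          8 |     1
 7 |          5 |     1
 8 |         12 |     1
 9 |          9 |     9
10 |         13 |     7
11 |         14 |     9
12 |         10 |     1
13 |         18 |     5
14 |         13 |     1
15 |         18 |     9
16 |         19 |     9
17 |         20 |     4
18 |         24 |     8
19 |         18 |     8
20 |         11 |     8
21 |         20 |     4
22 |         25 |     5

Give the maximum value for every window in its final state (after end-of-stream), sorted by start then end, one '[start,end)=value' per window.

[0,3)=5 [3,6)=6 [6,9)=7 [9,12)=9 [12,15)=9 [18,21)=9 [24,27)=8

i=0 t=0 v=5: → [0,3); WM=-3
i=1 t=1 v=4: → [0,3); WM=-2
i=2 t=3 v=5: → [3,6); WM=0
i=3 t=5 v=6: → [3,6); WM=2
i=4 t=6 v=7: → [6,9); WM=3; [0,3) fires=5
i=5 t=7 v=7: → [6,9); WM=4
i=6 t=8 v=1: → [6,9); WM=5
i=7 t=5 v=1: → [3,6); WM=5
i=8 t=12 v=1: → [12,15); WM=9; [3,6) fires=6 [6,9) fires=7
i=9 t=9 v=9: → [9,12); WM=9
i=10 t=13 v=7: → [12,15); WM=10
i=11 t=14 v=9: → [12,15); WM=11
i=12 t=10 v=1: → [9,12); WM=11
i=13 t=18 v=5: → [18,21); WM=15; [9,12) fires=9 [12,15) fires=9
i=14 t=13 v=1: DROP (t<15-1); WM=15
i=15 t=18 v=9: → [18,21); WM=15
i=16 t=19 v=9: → [18,21); WM=16
i=17 t=20 v=4: → [18,21); WM=17
i=18 t=24 v=8: → [24,27); WM=21; [18,21) fires=9
i=19 t=18 v=8: DROP (t<21-1); WM=21
i=20 t=11 v=8: DROP (t<21-1); WM=21
i=21 t=20 v=4: → [18,21); WM=21
i=22 t=25 v=5: → [24,27); WM=22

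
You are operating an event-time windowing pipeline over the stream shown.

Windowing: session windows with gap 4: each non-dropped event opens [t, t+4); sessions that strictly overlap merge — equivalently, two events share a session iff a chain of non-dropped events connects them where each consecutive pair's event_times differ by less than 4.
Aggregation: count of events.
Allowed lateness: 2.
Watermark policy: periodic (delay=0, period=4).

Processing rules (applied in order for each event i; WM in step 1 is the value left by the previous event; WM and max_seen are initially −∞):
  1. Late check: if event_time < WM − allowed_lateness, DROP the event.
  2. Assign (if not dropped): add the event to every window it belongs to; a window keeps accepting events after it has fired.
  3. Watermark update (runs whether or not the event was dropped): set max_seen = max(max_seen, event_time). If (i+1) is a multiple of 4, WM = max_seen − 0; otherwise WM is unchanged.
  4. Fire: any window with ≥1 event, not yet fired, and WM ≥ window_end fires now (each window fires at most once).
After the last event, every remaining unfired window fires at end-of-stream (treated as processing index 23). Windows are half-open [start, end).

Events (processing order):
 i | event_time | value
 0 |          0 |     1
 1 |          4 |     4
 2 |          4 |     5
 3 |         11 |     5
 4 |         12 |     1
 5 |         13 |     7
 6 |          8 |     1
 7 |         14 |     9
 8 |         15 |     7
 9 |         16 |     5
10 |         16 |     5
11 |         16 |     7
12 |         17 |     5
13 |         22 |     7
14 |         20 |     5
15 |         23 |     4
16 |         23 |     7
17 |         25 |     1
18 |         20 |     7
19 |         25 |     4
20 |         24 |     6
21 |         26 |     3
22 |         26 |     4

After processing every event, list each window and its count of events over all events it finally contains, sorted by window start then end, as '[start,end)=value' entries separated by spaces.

i=0 t=0 v=1: → [0,4); WM=−∞
i=1 t=4 v=4: → [4,8); WM=−∞
i=2 t=4 v=5: → [4,8); WM=−∞
i=3 t=11 v=5: → [11,15); WM=11
i=4 t=12 v=1: → [11,16); WM=11
i=5 t=13 v=7: → [11,17); WM=11
i=6 t=8 v=1: DROP (t<11-2); WM=11
i=7 t=14 v=9: → [11,18); WM=14
i=8 t=15 v=7: → [11,19); WM=14
i=9 t=16 v=5: → [11,20); WM=14
i=10 t=16 v=5: → [11,20); WM=14
i=11 t=16 v=7: → [11,20); WM=16
i=12 t=17 v=5: → [11,21); WM=16
i=13 t=22 v=7: → [22,26); WM=16
i=14 t=20 v=5: → [11,26); WM=16
i=15 t=23 v=4: → [11,27); WM=23
i=16 t=23 v=7: → [11,27); WM=23
i=17 t=25 v=1: → [11,29); WM=23
i=18 t=20 v=7: DROP (t<23-2); WM=23
i=19 t=25 v=4: → [11,29); WM=25
i=20 t=24 v=6: → [11,29); WM=25
i=21 t=26 v=3: → [11,30); WM=25
i=22 t=26 v=4: → [11,30); WM=25

[0,4)=1 [4,8)=2 [11,30)=18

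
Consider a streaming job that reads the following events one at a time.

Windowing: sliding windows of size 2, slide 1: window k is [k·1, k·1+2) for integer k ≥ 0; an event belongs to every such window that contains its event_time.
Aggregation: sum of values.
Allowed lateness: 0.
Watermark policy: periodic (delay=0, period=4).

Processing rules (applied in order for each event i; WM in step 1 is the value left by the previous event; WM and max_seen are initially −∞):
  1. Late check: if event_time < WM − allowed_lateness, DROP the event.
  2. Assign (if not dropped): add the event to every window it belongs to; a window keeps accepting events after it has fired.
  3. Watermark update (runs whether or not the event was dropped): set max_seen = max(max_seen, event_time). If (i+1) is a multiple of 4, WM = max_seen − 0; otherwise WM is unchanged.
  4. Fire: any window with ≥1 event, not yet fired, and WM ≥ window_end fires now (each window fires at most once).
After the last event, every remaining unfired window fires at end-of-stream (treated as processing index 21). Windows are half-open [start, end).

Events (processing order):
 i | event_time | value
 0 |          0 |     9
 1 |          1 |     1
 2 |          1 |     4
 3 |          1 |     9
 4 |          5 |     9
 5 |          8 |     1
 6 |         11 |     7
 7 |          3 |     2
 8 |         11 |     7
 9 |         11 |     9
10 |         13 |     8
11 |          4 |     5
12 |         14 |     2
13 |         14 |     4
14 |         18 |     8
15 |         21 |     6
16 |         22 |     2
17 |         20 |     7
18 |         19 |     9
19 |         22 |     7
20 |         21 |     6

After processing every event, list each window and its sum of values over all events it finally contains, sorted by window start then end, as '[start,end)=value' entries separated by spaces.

i=0 t=0 v=9: → [0,2); WM=−∞
i=1 t=1 v=1: → [1,3),[0,2); WM=−∞
i=2 t=1 v=4: → [1,3),[0,2); WM=−∞
i=3 t=1 v=9: → [1,3),[0,2); WM=1
i=4 t=5 v=9: → [5,7),[4,6); WM=1
i=5 t=8 v=1: → [8,10),[7,9); WM=1
i=6 t=11 v=7: → [11,13),[10,12); WM=1
i=7 t=3 v=2: → [3,5),[2,4); WM=11; [0,2) fires=23 [1,3) fires=14 [2,4) fires=2 [3,5) fires=2 [4,6) fires=9 [5,7) fires=9 [7,9) fires=1 [8,10) fires=1
i=8 t=11 v=7: → [11,13),[10,12); WM=11
i=9 t=11 v=9: → [11,13),[10,12); WM=11
i=10 t=13 v=8: → [13,15),[12,14); WM=11
i=11 t=4 v=5: DROP (t<11-0); WM=13; [10,12) fires=23 [11,13) fires=23
i=12 t=14 v=2: → [14,16),[13,15); WM=13
i=13 t=14 v=4: → [14,16),[13,15); WM=13
i=14 t=18 v=8: → [18,20),[17,19); WM=13
i=15 t=21 v=6: → [21,23),[20,22); WM=21; [12,14) fires=8 [13,15) fires=14 [14,16) fires=6 [17,19) fires=8 [18,20) fires=8
i=16 t=22 v=2: → [22,24),[21,23); WM=21
i=17 t=20 v=7: DROP (t<21-0); WM=21
i=18 t=19 v=9: DROP (t<21-0); WM=21
i=19 t=22 v=7: → [22,24),[21,23); WM=22; [20,22) fires=6
i=20 t=21 v=6: DROP (t<22-0); WM=22

[0,2)=23 [1,3)=14 [2,4)=2 [3,5)=2 [4,6)=9 [5,7)=9 [7,9)=1 [8,10)=1 [10,12)=23 [11,13)=23 [12,14)=8 [13,15)=14 [14,16)=6 [17,19)=8 [18,20)=8 [20,22)=6 [21,23)=15 [22,24)=9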